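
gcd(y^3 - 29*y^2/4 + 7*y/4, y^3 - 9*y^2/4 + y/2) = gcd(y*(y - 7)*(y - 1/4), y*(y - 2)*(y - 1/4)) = y^2 - y/4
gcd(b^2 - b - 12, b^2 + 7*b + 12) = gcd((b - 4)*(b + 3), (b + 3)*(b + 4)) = b + 3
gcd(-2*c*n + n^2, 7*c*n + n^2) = n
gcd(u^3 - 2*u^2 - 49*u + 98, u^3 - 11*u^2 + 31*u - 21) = u - 7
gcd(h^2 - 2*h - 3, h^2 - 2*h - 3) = h^2 - 2*h - 3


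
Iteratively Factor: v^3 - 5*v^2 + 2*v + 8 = (v - 4)*(v^2 - v - 2) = (v - 4)*(v + 1)*(v - 2)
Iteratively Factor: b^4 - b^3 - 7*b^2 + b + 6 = (b + 2)*(b^3 - 3*b^2 - b + 3) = (b - 1)*(b + 2)*(b^2 - 2*b - 3) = (b - 3)*(b - 1)*(b + 2)*(b + 1)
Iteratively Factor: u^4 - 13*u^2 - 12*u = (u - 4)*(u^3 + 4*u^2 + 3*u) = (u - 4)*(u + 3)*(u^2 + u) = u*(u - 4)*(u + 3)*(u + 1)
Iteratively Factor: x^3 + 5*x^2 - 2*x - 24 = (x - 2)*(x^2 + 7*x + 12) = (x - 2)*(x + 3)*(x + 4)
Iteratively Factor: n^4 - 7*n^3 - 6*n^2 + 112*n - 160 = (n - 5)*(n^3 - 2*n^2 - 16*n + 32) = (n - 5)*(n - 2)*(n^2 - 16) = (n - 5)*(n - 4)*(n - 2)*(n + 4)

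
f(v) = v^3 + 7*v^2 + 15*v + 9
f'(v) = 3*v^2 + 14*v + 15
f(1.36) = 44.86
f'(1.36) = 39.59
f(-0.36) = 4.46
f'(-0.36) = 10.35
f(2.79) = 127.06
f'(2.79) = 77.41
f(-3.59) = -0.90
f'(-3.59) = 3.40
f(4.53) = 313.56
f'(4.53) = 139.98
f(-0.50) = 3.12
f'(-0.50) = 8.75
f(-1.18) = -0.60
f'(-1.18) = 2.66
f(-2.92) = -0.01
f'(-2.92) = -0.30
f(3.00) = 144.00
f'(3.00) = 84.00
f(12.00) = 2925.00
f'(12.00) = 615.00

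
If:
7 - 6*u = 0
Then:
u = 7/6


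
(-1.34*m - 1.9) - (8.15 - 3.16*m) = 1.82*m - 10.05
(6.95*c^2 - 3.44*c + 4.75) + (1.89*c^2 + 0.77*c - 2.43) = 8.84*c^2 - 2.67*c + 2.32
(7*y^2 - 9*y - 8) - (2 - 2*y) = 7*y^2 - 7*y - 10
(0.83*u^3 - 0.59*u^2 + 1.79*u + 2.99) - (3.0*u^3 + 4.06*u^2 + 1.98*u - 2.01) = -2.17*u^3 - 4.65*u^2 - 0.19*u + 5.0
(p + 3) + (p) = 2*p + 3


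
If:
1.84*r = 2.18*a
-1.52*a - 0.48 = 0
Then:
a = -0.32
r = -0.37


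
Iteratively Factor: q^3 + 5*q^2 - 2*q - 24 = (q + 3)*(q^2 + 2*q - 8) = (q - 2)*(q + 3)*(q + 4)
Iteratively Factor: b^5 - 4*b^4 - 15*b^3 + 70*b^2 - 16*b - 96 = (b + 1)*(b^4 - 5*b^3 - 10*b^2 + 80*b - 96) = (b + 1)*(b + 4)*(b^3 - 9*b^2 + 26*b - 24) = (b - 2)*(b + 1)*(b + 4)*(b^2 - 7*b + 12) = (b - 4)*(b - 2)*(b + 1)*(b + 4)*(b - 3)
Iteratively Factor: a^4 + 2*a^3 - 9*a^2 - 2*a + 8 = (a + 1)*(a^3 + a^2 - 10*a + 8) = (a + 1)*(a + 4)*(a^2 - 3*a + 2) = (a - 2)*(a + 1)*(a + 4)*(a - 1)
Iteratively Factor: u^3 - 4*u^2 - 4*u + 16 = (u + 2)*(u^2 - 6*u + 8) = (u - 4)*(u + 2)*(u - 2)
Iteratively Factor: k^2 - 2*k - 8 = (k + 2)*(k - 4)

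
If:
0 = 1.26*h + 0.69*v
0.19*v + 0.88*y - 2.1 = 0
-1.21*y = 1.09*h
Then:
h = -1.84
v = 3.36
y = 1.66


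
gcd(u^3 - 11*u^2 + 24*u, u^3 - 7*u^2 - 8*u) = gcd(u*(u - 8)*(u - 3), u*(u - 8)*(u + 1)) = u^2 - 8*u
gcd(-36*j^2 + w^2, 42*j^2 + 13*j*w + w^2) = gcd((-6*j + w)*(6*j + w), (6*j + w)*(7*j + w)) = 6*j + w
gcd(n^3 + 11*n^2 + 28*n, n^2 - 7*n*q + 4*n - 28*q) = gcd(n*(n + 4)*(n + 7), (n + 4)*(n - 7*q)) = n + 4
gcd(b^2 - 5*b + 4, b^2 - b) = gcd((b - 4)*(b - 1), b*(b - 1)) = b - 1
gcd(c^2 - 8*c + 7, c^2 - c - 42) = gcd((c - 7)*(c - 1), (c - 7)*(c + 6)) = c - 7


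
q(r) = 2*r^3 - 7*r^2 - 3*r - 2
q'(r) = 6*r^2 - 14*r - 3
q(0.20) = -2.86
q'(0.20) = -5.56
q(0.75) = -7.34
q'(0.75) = -10.12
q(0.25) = -3.16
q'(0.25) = -6.12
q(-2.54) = -72.32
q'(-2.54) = 71.27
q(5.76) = 130.68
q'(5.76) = 115.43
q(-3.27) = -136.97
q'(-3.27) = 106.94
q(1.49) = -15.39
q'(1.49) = -10.54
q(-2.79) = -91.55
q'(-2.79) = 82.76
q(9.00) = 862.00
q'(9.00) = 357.00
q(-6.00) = -668.00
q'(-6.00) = 297.00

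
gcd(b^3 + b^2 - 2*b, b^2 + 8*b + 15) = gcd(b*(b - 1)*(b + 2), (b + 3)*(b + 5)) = 1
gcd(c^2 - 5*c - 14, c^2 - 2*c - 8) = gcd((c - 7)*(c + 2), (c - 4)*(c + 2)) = c + 2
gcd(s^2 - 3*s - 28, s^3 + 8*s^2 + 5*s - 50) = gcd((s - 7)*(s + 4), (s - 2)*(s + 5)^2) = 1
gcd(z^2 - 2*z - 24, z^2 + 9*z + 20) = z + 4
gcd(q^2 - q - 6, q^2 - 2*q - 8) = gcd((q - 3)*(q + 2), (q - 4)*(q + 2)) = q + 2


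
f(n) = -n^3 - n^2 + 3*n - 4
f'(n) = -3*n^2 - 2*n + 3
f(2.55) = -19.43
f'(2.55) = -21.61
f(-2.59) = -1.10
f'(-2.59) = -11.94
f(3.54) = -50.27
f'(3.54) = -41.67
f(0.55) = -2.82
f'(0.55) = 0.99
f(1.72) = -6.89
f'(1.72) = -9.32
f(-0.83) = -6.61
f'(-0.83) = 2.59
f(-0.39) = -5.26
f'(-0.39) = 3.32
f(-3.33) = 11.85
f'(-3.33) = -23.61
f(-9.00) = 617.00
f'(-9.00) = -222.00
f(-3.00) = 5.00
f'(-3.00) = -18.00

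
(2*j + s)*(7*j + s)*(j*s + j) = 14*j^3*s + 14*j^3 + 9*j^2*s^2 + 9*j^2*s + j*s^3 + j*s^2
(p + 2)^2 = p^2 + 4*p + 4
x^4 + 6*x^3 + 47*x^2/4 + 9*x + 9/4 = (x + 1/2)*(x + 1)*(x + 3/2)*(x + 3)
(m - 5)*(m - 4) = m^2 - 9*m + 20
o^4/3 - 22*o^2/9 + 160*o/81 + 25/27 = (o/3 + 1)*(o - 5/3)^2*(o + 1/3)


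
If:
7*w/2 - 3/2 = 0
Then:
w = 3/7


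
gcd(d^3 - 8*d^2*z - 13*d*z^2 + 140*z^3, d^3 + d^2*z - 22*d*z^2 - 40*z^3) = -d^2 + d*z + 20*z^2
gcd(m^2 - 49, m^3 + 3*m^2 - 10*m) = 1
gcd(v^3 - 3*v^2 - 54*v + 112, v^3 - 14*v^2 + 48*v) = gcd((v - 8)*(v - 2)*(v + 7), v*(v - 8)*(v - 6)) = v - 8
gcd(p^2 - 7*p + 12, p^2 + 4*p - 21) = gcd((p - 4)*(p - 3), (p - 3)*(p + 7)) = p - 3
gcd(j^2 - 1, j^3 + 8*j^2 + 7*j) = j + 1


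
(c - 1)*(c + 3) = c^2 + 2*c - 3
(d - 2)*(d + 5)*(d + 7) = d^3 + 10*d^2 + 11*d - 70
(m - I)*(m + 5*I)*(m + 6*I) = m^3 + 10*I*m^2 - 19*m + 30*I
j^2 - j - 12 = (j - 4)*(j + 3)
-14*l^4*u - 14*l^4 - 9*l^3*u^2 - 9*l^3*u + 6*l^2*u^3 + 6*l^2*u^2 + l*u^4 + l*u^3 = (-2*l + u)*(l + u)*(7*l + u)*(l*u + l)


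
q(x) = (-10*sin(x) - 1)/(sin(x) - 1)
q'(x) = -(-10*sin(x) - 1)*cos(x)/(sin(x) - 1)^2 - 10*cos(x)/(sin(x) - 1)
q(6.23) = 0.44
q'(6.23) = 9.90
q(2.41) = 23.14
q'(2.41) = -74.28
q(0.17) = 3.24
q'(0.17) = 15.71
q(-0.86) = -3.74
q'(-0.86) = 2.32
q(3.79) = -3.14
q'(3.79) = -3.41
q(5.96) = -1.65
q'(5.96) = 6.01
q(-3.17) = 1.32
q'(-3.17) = -11.65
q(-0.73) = -3.40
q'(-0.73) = 2.95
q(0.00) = 1.00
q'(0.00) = 11.00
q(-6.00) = 5.27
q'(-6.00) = 20.34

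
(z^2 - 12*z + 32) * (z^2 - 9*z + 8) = z^4 - 21*z^3 + 148*z^2 - 384*z + 256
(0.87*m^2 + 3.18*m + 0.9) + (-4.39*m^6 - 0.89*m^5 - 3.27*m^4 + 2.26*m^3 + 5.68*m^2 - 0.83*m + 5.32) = -4.39*m^6 - 0.89*m^5 - 3.27*m^4 + 2.26*m^3 + 6.55*m^2 + 2.35*m + 6.22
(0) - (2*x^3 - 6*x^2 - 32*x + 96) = -2*x^3 + 6*x^2 + 32*x - 96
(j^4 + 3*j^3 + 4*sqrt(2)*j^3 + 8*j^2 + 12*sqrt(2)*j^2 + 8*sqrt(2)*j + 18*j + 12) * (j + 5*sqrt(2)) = j^5 + 3*j^4 + 9*sqrt(2)*j^4 + 27*sqrt(2)*j^3 + 48*j^3 + 48*sqrt(2)*j^2 + 138*j^2 + 92*j + 90*sqrt(2)*j + 60*sqrt(2)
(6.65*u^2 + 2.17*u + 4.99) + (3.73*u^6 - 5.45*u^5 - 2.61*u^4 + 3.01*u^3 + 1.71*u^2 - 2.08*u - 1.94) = 3.73*u^6 - 5.45*u^5 - 2.61*u^4 + 3.01*u^3 + 8.36*u^2 + 0.0899999999999999*u + 3.05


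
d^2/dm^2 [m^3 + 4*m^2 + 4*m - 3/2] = 6*m + 8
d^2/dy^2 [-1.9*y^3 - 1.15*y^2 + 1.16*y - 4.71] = -11.4*y - 2.3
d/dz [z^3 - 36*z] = 3*z^2 - 36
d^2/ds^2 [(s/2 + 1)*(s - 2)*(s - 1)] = 3*s - 1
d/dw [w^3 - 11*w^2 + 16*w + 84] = 3*w^2 - 22*w + 16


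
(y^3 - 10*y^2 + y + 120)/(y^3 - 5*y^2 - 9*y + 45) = (y - 8)/(y - 3)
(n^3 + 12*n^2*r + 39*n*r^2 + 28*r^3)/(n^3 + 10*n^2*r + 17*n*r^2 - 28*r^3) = (-n - r)/(-n + r)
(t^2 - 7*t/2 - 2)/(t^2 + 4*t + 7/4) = 2*(t - 4)/(2*t + 7)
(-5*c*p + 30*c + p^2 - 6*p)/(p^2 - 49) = (-5*c*p + 30*c + p^2 - 6*p)/(p^2 - 49)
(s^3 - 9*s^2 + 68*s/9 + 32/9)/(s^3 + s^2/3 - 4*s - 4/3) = (3*s^2 - 28*s + 32)/(3*(s^2 - 4))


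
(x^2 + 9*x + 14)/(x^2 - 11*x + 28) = (x^2 + 9*x + 14)/(x^2 - 11*x + 28)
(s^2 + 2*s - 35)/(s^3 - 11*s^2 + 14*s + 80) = (s + 7)/(s^2 - 6*s - 16)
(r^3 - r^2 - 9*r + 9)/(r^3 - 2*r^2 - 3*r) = (r^2 + 2*r - 3)/(r*(r + 1))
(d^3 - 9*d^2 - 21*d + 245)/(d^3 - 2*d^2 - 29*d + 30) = (d^2 - 14*d + 49)/(d^2 - 7*d + 6)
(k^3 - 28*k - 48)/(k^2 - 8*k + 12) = (k^2 + 6*k + 8)/(k - 2)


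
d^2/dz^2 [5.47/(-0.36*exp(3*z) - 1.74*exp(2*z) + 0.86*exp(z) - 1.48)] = (-5.47*(1.08*exp(2*z) + 3.48*exp(z) - 0.86)*(2.16*exp(2*z) + 6.96*exp(z) - 1.72)*exp(z) + (17.7228*exp(2*z) + 38.0712*exp(z) - 4.7042)*(0.36*exp(3*z) + 1.74*exp(2*z) - 0.86*exp(z) + 1.48))*exp(z)/(0.36*exp(3*z) + 1.74*exp(2*z) - 0.86*exp(z) + 1.48)^3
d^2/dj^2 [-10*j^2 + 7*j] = -20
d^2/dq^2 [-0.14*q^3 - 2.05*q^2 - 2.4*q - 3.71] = -0.84*q - 4.1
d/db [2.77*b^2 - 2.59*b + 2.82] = 5.54*b - 2.59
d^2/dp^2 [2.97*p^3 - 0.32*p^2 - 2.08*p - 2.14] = 17.82*p - 0.64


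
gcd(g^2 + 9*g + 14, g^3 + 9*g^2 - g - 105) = g + 7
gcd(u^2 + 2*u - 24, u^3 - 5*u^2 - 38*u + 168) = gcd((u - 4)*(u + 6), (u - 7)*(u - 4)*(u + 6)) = u^2 + 2*u - 24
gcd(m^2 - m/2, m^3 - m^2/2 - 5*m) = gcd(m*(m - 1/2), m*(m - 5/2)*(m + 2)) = m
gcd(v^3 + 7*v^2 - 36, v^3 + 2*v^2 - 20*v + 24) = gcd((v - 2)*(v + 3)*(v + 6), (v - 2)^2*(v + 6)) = v^2 + 4*v - 12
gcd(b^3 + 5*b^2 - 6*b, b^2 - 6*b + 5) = b - 1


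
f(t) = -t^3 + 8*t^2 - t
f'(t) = -3*t^2 + 16*t - 1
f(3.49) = 51.44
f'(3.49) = 18.30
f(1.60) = 14.78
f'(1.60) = 16.92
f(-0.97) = 9.41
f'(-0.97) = -19.34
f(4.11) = 61.60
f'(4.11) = 14.08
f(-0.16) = 0.37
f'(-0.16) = -3.64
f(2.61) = 34.11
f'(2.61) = 20.32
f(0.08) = -0.03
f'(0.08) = 0.26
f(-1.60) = 26.18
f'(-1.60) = -34.28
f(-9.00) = 1386.00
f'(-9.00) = -388.00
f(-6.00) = 510.00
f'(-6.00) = -205.00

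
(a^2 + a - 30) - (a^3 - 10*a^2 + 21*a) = -a^3 + 11*a^2 - 20*a - 30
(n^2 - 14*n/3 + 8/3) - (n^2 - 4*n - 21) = 71/3 - 2*n/3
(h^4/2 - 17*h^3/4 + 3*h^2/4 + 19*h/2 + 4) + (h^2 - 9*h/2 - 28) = h^4/2 - 17*h^3/4 + 7*h^2/4 + 5*h - 24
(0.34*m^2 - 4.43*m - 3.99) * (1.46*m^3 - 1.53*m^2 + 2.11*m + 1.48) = 0.4964*m^5 - 6.988*m^4 + 1.6699*m^3 - 2.7394*m^2 - 14.9753*m - 5.9052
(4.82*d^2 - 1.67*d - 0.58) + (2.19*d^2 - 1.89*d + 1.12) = 7.01*d^2 - 3.56*d + 0.54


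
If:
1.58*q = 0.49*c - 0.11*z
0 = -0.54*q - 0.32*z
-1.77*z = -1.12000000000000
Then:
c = -1.07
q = -0.37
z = 0.63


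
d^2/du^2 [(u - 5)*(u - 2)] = 2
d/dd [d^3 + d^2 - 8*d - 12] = 3*d^2 + 2*d - 8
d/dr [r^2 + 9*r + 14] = 2*r + 9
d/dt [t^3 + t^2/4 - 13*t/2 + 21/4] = 3*t^2 + t/2 - 13/2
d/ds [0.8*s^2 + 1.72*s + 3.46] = 1.6*s + 1.72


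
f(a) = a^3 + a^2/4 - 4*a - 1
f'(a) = 3*a^2 + a/2 - 4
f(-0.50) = 0.94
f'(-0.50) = -3.50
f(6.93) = 316.10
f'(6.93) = 143.54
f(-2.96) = -12.90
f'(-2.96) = 20.80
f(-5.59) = -145.50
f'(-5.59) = 86.95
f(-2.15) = -1.18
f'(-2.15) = 8.79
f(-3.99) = -44.58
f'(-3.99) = 41.77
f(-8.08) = -479.87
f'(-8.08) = 187.82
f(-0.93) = 2.13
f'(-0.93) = -1.87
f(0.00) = -1.00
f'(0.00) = -4.00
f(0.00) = -1.00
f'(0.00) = -4.00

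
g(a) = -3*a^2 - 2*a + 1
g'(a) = -6*a - 2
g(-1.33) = -1.65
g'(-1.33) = 5.98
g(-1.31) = -1.53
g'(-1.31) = 5.86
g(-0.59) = 1.14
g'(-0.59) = 1.54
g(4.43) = -66.73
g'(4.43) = -28.58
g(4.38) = -65.31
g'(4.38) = -28.28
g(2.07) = -15.99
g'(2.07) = -14.42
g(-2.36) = -10.99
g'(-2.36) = 12.16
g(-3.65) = -31.67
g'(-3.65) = 19.90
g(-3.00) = -20.00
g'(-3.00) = 16.00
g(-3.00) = -20.00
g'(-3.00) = 16.00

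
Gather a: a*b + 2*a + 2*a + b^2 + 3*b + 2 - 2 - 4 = a*(b + 4) + b^2 + 3*b - 4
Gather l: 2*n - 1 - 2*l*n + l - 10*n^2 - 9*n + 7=l*(1 - 2*n) - 10*n^2 - 7*n + 6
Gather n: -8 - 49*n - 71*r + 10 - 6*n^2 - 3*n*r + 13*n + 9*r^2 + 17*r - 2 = -6*n^2 + n*(-3*r - 36) + 9*r^2 - 54*r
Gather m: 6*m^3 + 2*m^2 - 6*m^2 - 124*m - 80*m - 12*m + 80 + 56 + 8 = 6*m^3 - 4*m^2 - 216*m + 144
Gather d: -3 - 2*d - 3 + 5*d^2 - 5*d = 5*d^2 - 7*d - 6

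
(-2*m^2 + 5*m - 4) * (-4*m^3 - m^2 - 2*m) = 8*m^5 - 18*m^4 + 15*m^3 - 6*m^2 + 8*m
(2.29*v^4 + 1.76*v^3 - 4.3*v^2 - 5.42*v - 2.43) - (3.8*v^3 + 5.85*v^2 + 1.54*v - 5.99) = 2.29*v^4 - 2.04*v^3 - 10.15*v^2 - 6.96*v + 3.56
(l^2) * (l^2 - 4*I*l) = l^4 - 4*I*l^3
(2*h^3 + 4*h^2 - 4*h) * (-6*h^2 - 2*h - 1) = -12*h^5 - 28*h^4 + 14*h^3 + 4*h^2 + 4*h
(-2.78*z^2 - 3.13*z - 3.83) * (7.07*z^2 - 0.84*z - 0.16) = -19.6546*z^4 - 19.7939*z^3 - 24.0041*z^2 + 3.718*z + 0.6128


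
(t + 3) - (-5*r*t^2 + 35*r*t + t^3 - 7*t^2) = 5*r*t^2 - 35*r*t - t^3 + 7*t^2 + t + 3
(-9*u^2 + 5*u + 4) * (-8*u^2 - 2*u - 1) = 72*u^4 - 22*u^3 - 33*u^2 - 13*u - 4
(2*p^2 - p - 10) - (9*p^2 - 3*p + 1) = -7*p^2 + 2*p - 11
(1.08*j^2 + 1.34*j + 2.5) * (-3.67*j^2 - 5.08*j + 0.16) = -3.9636*j^4 - 10.4042*j^3 - 15.8094*j^2 - 12.4856*j + 0.4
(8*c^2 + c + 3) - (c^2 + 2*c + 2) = 7*c^2 - c + 1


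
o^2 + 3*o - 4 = (o - 1)*(o + 4)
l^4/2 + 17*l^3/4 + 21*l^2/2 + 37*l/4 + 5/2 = (l/2 + 1)*(l + 1/2)*(l + 1)*(l + 5)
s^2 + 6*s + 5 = (s + 1)*(s + 5)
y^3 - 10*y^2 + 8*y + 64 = (y - 8)*(y - 4)*(y + 2)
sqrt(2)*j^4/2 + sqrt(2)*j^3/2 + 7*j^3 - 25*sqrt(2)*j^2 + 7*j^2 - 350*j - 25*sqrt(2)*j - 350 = (j - 5*sqrt(2))*(j + 5*sqrt(2))*(j + 7*sqrt(2))*(sqrt(2)*j/2 + sqrt(2)/2)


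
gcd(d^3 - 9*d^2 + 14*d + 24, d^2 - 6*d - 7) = d + 1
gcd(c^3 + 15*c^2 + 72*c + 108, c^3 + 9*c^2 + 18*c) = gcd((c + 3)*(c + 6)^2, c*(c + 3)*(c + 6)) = c^2 + 9*c + 18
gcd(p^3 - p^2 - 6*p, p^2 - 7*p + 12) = p - 3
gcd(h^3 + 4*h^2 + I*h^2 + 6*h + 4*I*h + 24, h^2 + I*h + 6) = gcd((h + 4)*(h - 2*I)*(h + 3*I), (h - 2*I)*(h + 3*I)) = h^2 + I*h + 6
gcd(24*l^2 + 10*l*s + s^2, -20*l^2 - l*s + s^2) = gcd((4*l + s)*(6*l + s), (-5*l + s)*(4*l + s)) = 4*l + s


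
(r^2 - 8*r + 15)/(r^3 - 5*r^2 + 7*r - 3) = (r - 5)/(r^2 - 2*r + 1)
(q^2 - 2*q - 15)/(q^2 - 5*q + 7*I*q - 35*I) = (q + 3)/(q + 7*I)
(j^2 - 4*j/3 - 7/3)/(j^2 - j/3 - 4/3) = (3*j - 7)/(3*j - 4)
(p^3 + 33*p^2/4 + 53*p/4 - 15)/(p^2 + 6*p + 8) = (4*p^2 + 17*p - 15)/(4*(p + 2))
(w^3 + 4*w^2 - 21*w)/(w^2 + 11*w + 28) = w*(w - 3)/(w + 4)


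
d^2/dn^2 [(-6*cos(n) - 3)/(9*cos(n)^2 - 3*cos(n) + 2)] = 6*(-1458*(1 - cos(2*n))^2*cos(n) - 378*(1 - cos(2*n))^2 + 619*cos(n) - 438*cos(2*n) - 675*cos(3*n) + 324*cos(5*n) + 1098)/(6*cos(n) - 9*cos(2*n) - 13)^3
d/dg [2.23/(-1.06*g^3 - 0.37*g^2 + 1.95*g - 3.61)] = (7.0914*g^2 + 1.6502*g - 4.3485)/(1.06*g^3 + 0.37*g^2 - 1.95*g + 3.61)^2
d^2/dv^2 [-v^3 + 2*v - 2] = -6*v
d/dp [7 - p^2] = -2*p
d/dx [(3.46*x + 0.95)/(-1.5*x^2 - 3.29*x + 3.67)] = (5.19*x^2 + 2.85*x + 15.8237)/(2.25*x^4 + 9.87*x^3 - 0.1859*x^2 - 24.1486*x + 13.4689)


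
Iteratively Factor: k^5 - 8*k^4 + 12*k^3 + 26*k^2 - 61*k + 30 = (k - 3)*(k^4 - 5*k^3 - 3*k^2 + 17*k - 10) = (k - 3)*(k + 2)*(k^3 - 7*k^2 + 11*k - 5) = (k - 5)*(k - 3)*(k + 2)*(k^2 - 2*k + 1) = (k - 5)*(k - 3)*(k - 1)*(k + 2)*(k - 1)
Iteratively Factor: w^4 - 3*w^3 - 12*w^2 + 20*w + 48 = (w - 3)*(w^3 - 12*w - 16) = (w - 3)*(w + 2)*(w^2 - 2*w - 8) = (w - 4)*(w - 3)*(w + 2)*(w + 2)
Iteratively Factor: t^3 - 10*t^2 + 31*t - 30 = (t - 5)*(t^2 - 5*t + 6) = (t - 5)*(t - 2)*(t - 3)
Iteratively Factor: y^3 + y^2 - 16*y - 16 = (y - 4)*(y^2 + 5*y + 4) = (y - 4)*(y + 1)*(y + 4)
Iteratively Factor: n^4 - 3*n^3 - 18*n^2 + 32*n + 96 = (n + 3)*(n^3 - 6*n^2 + 32) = (n + 2)*(n + 3)*(n^2 - 8*n + 16) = (n - 4)*(n + 2)*(n + 3)*(n - 4)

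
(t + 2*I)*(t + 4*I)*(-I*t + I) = -I*t^3 + 6*t^2 + I*t^2 - 6*t + 8*I*t - 8*I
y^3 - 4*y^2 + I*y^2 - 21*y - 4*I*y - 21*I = (y - 7)*(y + 3)*(y + I)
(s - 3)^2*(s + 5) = s^3 - s^2 - 21*s + 45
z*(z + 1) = z^2 + z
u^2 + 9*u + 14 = (u + 2)*(u + 7)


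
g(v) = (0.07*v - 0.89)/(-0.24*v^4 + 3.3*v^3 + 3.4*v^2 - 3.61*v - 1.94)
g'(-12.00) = 0.00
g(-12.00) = 0.00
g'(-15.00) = 0.00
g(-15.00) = 0.00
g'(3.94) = 0.00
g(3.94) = -0.00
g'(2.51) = 0.02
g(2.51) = -0.01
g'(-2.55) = 0.05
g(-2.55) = 0.03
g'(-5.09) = 0.00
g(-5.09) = 0.00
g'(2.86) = 0.01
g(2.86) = -0.01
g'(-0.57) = -10.96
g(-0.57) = -1.59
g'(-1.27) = 10.14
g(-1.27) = -1.31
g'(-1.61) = 2.05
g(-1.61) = 0.37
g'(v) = (0.07*v - 0.89)*(0.96*v^3 - 9.9*v^2 - 6.8*v + 3.61)/(-0.24*v^4 + 3.3*v^3 + 3.4*v^2 - 3.61*v - 1.94)^2 + 0.07/(-0.24*v^4 + 3.3*v^3 + 3.4*v^2 - 3.61*v - 1.94) = (0.0504*v^4 - 1.3164*v^3 + 8.573*v^2 + 6.052*v - 3.3487)/(0.0576*v^8 - 1.584*v^7 + 9.258*v^6 + 24.1728*v^5 - 11.3348*v^4 - 37.352*v^3 - 0.1599*v^2 + 14.0068*v + 3.7636)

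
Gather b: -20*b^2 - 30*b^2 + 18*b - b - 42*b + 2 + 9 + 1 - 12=-50*b^2 - 25*b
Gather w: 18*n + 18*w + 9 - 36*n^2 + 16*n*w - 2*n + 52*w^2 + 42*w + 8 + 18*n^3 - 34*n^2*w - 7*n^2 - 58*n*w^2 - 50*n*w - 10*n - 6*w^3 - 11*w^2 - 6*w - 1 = 18*n^3 - 43*n^2 + 6*n - 6*w^3 + w^2*(41 - 58*n) + w*(-34*n^2 - 34*n + 54) + 16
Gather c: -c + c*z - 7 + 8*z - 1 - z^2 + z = c*(z - 1) - z^2 + 9*z - 8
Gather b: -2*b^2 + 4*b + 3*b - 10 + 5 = -2*b^2 + 7*b - 5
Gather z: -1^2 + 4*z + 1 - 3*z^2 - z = -3*z^2 + 3*z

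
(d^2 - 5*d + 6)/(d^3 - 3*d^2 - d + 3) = (d - 2)/(d^2 - 1)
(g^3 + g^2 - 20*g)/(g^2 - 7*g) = (g^2 + g - 20)/(g - 7)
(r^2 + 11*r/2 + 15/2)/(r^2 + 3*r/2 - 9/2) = (2*r + 5)/(2*r - 3)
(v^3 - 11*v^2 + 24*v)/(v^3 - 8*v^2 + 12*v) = (v^2 - 11*v + 24)/(v^2 - 8*v + 12)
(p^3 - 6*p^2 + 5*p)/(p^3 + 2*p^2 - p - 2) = p*(p - 5)/(p^2 + 3*p + 2)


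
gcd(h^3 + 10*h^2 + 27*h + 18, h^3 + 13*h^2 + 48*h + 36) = h^2 + 7*h + 6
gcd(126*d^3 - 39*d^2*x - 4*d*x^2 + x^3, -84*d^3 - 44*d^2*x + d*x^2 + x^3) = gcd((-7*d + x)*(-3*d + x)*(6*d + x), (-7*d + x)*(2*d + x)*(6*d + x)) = -42*d^2 - d*x + x^2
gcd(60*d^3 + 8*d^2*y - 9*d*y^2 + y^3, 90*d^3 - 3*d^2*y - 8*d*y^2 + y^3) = 30*d^2 - 11*d*y + y^2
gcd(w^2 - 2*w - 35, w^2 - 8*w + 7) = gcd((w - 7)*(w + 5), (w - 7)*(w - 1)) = w - 7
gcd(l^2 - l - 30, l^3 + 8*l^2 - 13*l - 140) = l + 5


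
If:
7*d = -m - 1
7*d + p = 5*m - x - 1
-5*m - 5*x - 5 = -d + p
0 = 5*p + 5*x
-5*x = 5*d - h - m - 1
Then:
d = -1/7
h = -57/7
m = 0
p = 9/7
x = -9/7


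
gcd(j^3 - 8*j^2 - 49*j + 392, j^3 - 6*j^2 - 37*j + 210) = j - 7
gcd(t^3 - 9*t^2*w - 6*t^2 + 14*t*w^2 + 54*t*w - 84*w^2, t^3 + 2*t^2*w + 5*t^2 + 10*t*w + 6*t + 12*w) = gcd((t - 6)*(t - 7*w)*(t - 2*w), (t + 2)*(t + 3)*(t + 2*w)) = 1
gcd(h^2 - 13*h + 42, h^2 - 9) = 1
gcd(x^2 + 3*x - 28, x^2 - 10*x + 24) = x - 4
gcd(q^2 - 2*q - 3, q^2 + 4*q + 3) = q + 1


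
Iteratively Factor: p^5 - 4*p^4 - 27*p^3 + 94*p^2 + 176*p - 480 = (p - 2)*(p^4 - 2*p^3 - 31*p^2 + 32*p + 240) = (p - 5)*(p - 2)*(p^3 + 3*p^2 - 16*p - 48) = (p - 5)*(p - 2)*(p + 4)*(p^2 - p - 12) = (p - 5)*(p - 4)*(p - 2)*(p + 4)*(p + 3)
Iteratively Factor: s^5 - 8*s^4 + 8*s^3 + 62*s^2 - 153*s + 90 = (s - 2)*(s^4 - 6*s^3 - 4*s^2 + 54*s - 45) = (s - 3)*(s - 2)*(s^3 - 3*s^2 - 13*s + 15) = (s - 5)*(s - 3)*(s - 2)*(s^2 + 2*s - 3) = (s - 5)*(s - 3)*(s - 2)*(s + 3)*(s - 1)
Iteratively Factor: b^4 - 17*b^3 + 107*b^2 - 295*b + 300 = (b - 4)*(b^3 - 13*b^2 + 55*b - 75) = (b - 4)*(b - 3)*(b^2 - 10*b + 25) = (b - 5)*(b - 4)*(b - 3)*(b - 5)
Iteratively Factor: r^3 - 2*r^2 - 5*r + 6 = (r + 2)*(r^2 - 4*r + 3) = (r - 3)*(r + 2)*(r - 1)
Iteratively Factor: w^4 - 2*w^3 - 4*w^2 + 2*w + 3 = (w + 1)*(w^3 - 3*w^2 - w + 3) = (w - 3)*(w + 1)*(w^2 - 1) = (w - 3)*(w + 1)^2*(w - 1)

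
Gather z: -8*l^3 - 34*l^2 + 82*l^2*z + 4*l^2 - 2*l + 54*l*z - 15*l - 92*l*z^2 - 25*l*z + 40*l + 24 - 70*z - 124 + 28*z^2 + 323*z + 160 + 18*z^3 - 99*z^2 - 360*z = -8*l^3 - 30*l^2 + 23*l + 18*z^3 + z^2*(-92*l - 71) + z*(82*l^2 + 29*l - 107) + 60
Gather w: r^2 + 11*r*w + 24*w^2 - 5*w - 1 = r^2 + 24*w^2 + w*(11*r - 5) - 1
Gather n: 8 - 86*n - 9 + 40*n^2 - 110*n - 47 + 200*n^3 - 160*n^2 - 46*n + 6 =200*n^3 - 120*n^2 - 242*n - 42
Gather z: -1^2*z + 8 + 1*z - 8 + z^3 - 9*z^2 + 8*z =z^3 - 9*z^2 + 8*z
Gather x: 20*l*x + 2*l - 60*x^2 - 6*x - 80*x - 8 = 2*l - 60*x^2 + x*(20*l - 86) - 8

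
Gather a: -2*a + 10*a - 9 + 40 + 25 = 8*a + 56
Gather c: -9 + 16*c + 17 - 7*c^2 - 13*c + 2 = -7*c^2 + 3*c + 10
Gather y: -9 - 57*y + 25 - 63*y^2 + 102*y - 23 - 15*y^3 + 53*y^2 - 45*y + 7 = -15*y^3 - 10*y^2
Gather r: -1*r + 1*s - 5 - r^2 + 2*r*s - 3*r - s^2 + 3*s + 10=-r^2 + r*(2*s - 4) - s^2 + 4*s + 5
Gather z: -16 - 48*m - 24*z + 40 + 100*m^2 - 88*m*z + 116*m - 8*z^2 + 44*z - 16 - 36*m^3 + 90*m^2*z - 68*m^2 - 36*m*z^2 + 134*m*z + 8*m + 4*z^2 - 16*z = -36*m^3 + 32*m^2 + 76*m + z^2*(-36*m - 4) + z*(90*m^2 + 46*m + 4) + 8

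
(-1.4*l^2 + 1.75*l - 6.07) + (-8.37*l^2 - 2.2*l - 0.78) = -9.77*l^2 - 0.45*l - 6.85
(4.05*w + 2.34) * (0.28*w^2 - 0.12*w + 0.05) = 1.134*w^3 + 0.1692*w^2 - 0.0783*w + 0.117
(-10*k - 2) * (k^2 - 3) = -10*k^3 - 2*k^2 + 30*k + 6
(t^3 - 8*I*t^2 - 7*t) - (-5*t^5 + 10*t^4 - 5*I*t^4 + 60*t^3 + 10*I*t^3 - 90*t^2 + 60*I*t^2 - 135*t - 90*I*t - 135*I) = 5*t^5 - 10*t^4 + 5*I*t^4 - 59*t^3 - 10*I*t^3 + 90*t^2 - 68*I*t^2 + 128*t + 90*I*t + 135*I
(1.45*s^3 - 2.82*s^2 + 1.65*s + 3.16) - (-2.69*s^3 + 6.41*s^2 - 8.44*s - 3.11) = 4.14*s^3 - 9.23*s^2 + 10.09*s + 6.27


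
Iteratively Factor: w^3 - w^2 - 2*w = (w + 1)*(w^2 - 2*w) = (w - 2)*(w + 1)*(w)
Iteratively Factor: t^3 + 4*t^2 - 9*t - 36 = (t + 4)*(t^2 - 9) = (t - 3)*(t + 4)*(t + 3)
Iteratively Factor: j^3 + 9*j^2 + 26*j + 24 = (j + 3)*(j^2 + 6*j + 8) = (j + 2)*(j + 3)*(j + 4)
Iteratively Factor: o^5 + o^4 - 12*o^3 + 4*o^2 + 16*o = (o - 2)*(o^4 + 3*o^3 - 6*o^2 - 8*o) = (o - 2)*(o + 4)*(o^3 - o^2 - 2*o) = (o - 2)^2*(o + 4)*(o^2 + o) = o*(o - 2)^2*(o + 4)*(o + 1)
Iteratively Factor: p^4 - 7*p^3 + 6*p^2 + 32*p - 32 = (p + 2)*(p^3 - 9*p^2 + 24*p - 16) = (p - 1)*(p + 2)*(p^2 - 8*p + 16) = (p - 4)*(p - 1)*(p + 2)*(p - 4)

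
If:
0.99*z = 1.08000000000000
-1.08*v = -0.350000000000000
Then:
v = 0.32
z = 1.09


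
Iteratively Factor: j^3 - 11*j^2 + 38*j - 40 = (j - 5)*(j^2 - 6*j + 8) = (j - 5)*(j - 2)*(j - 4)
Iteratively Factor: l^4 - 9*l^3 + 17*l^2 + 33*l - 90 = (l - 3)*(l^3 - 6*l^2 - l + 30) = (l - 3)*(l + 2)*(l^2 - 8*l + 15) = (l - 3)^2*(l + 2)*(l - 5)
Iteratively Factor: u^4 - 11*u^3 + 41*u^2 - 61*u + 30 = (u - 2)*(u^3 - 9*u^2 + 23*u - 15) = (u - 2)*(u - 1)*(u^2 - 8*u + 15) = (u - 5)*(u - 2)*(u - 1)*(u - 3)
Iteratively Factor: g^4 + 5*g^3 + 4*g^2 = (g)*(g^3 + 5*g^2 + 4*g) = g^2*(g^2 + 5*g + 4) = g^2*(g + 4)*(g + 1)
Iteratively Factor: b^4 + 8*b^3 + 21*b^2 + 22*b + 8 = (b + 1)*(b^3 + 7*b^2 + 14*b + 8) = (b + 1)*(b + 2)*(b^2 + 5*b + 4) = (b + 1)*(b + 2)*(b + 4)*(b + 1)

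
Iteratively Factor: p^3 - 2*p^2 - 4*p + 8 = (p + 2)*(p^2 - 4*p + 4) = (p - 2)*(p + 2)*(p - 2)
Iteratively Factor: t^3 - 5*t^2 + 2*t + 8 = (t + 1)*(t^2 - 6*t + 8) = (t - 4)*(t + 1)*(t - 2)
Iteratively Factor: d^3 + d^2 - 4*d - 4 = (d + 1)*(d^2 - 4) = (d + 1)*(d + 2)*(d - 2)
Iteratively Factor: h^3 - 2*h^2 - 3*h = (h - 3)*(h^2 + h) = (h - 3)*(h + 1)*(h)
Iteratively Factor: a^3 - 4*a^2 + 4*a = (a)*(a^2 - 4*a + 4) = a*(a - 2)*(a - 2)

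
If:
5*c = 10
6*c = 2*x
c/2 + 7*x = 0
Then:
No Solution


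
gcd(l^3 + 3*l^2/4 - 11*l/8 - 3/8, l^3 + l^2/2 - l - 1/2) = l - 1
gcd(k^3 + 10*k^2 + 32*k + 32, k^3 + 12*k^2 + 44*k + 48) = k^2 + 6*k + 8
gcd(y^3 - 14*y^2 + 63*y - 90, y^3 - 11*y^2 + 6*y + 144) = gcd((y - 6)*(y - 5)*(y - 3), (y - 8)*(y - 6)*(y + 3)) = y - 6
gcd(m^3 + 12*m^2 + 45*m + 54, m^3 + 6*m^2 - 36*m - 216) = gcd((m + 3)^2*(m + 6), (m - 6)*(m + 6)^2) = m + 6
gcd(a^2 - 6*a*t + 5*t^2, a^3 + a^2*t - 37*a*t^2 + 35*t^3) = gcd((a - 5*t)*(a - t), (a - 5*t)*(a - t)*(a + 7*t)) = a^2 - 6*a*t + 5*t^2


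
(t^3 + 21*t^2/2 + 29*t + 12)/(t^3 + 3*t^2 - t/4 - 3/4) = 2*(t^2 + 10*t + 24)/(2*t^2 + 5*t - 3)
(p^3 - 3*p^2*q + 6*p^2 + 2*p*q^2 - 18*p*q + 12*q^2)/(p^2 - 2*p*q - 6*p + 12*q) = (p^2 - p*q + 6*p - 6*q)/(p - 6)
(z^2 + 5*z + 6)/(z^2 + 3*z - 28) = (z^2 + 5*z + 6)/(z^2 + 3*z - 28)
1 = 1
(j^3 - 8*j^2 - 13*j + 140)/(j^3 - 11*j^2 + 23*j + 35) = (j + 4)/(j + 1)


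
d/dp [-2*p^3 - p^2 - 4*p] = -6*p^2 - 2*p - 4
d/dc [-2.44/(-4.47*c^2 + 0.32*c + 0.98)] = (0.7808 - 21.8136*c)/(-4.47*c^2 + 0.32*c + 0.98)^2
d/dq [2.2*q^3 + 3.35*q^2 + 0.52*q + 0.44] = 6.6*q^2 + 6.7*q + 0.52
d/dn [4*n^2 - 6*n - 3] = 8*n - 6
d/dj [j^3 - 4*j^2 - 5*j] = 3*j^2 - 8*j - 5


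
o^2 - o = o*(o - 1)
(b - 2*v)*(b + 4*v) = b^2 + 2*b*v - 8*v^2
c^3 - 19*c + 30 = (c - 3)*(c - 2)*(c + 5)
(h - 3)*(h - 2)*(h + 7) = h^3 + 2*h^2 - 29*h + 42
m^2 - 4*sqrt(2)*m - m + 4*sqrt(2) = (m - 1)*(m - 4*sqrt(2))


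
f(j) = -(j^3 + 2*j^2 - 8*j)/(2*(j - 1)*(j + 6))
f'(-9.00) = 0.26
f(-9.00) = 8.25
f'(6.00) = -0.47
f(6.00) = -2.00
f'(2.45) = -0.57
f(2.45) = -0.29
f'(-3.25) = 0.39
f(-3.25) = 0.55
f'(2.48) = -0.57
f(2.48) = -0.31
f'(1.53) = -1.65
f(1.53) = 0.50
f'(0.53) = -1.96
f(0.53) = -0.57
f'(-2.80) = 0.14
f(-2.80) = 0.66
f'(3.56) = -0.48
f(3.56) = -0.86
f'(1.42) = -2.40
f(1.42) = 0.72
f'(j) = -(3*j^2 + 4*j - 8)/(2*(j - 1)*(j + 6)) + (j^3 + 2*j^2 - 8*j)/(2*(j - 1)*(j + 6)^2) + (j^3 + 2*j^2 - 8*j)/(2*(j - 1)^2*(j + 6)) = (-j^4 - 10*j^3 + 24*j - 48)/(2*(j^4 + 10*j^3 + 13*j^2 - 60*j + 36))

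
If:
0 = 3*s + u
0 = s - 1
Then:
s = 1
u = -3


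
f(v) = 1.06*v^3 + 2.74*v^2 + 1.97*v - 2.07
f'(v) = 3.18*v^2 + 5.48*v + 1.97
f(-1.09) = -2.33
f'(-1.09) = -0.23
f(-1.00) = -2.36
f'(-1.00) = -0.33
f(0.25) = -1.39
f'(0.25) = 3.54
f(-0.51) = -2.50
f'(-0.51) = 0.00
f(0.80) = 1.80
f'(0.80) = 8.39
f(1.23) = 6.47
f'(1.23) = 13.52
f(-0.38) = -2.48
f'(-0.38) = 0.35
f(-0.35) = -2.47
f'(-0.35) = 0.44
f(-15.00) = -2992.62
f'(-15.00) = 635.27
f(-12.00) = -1462.83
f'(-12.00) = 394.13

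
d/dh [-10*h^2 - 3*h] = -20*h - 3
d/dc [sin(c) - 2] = cos(c)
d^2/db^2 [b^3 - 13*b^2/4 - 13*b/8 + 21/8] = 6*b - 13/2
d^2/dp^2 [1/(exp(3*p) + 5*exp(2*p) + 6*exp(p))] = (-(exp(2*p) + 5*exp(p) + 6)*(9*exp(2*p) + 20*exp(p) + 6) + 2*(3*exp(2*p) + 10*exp(p) + 6)^2)*exp(-p)/(exp(2*p) + 5*exp(p) + 6)^3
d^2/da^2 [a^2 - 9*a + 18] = 2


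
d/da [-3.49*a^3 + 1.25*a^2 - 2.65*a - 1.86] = -10.47*a^2 + 2.5*a - 2.65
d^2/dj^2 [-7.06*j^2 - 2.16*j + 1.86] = -14.1200000000000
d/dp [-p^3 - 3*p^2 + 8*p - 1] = -3*p^2 - 6*p + 8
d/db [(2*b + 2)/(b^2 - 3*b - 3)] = 2*b*(-b - 2)/(b^4 - 6*b^3 + 3*b^2 + 18*b + 9)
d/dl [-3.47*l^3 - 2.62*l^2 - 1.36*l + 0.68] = -10.41*l^2 - 5.24*l - 1.36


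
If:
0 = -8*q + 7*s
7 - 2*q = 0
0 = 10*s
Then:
No Solution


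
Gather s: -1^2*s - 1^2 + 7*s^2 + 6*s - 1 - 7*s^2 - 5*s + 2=0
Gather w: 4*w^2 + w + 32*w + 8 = 4*w^2 + 33*w + 8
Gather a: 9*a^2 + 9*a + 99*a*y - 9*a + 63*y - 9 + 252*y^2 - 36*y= 9*a^2 + 99*a*y + 252*y^2 + 27*y - 9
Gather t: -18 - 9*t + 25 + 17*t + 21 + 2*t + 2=10*t + 30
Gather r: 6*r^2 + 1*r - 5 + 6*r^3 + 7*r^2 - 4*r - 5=6*r^3 + 13*r^2 - 3*r - 10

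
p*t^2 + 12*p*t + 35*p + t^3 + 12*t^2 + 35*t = (p + t)*(t + 5)*(t + 7)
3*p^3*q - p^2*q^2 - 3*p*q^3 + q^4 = q*(-3*p + q)*(-p + q)*(p + q)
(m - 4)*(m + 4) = m^2 - 16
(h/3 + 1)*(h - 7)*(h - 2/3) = h^3/3 - 14*h^2/9 - 55*h/9 + 14/3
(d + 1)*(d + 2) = d^2 + 3*d + 2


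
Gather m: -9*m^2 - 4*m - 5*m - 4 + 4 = -9*m^2 - 9*m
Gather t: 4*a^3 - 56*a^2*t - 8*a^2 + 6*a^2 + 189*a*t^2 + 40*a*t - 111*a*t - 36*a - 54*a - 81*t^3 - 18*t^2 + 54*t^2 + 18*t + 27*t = 4*a^3 - 2*a^2 - 90*a - 81*t^3 + t^2*(189*a + 36) + t*(-56*a^2 - 71*a + 45)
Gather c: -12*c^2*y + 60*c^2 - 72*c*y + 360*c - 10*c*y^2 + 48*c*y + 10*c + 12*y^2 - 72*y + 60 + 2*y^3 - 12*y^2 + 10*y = c^2*(60 - 12*y) + c*(-10*y^2 - 24*y + 370) + 2*y^3 - 62*y + 60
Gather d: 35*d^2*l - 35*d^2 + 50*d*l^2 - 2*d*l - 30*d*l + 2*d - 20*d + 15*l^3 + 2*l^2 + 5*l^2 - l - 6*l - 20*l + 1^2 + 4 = d^2*(35*l - 35) + d*(50*l^2 - 32*l - 18) + 15*l^3 + 7*l^2 - 27*l + 5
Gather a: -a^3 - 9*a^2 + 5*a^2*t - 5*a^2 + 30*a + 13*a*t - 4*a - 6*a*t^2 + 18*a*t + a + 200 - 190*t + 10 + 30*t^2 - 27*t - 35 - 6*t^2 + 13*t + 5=-a^3 + a^2*(5*t - 14) + a*(-6*t^2 + 31*t + 27) + 24*t^2 - 204*t + 180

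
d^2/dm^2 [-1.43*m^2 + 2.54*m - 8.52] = -2.86000000000000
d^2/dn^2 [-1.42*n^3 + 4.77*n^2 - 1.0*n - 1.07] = 9.54 - 8.52*n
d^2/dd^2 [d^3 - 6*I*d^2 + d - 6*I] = 6*d - 12*I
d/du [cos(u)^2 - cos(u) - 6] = sin(u) - sin(2*u)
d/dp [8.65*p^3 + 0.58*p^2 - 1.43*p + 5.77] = 25.95*p^2 + 1.16*p - 1.43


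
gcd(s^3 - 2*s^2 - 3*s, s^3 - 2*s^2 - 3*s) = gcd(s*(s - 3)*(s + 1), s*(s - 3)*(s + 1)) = s^3 - 2*s^2 - 3*s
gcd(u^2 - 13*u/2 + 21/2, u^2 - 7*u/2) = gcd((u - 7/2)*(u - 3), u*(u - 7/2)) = u - 7/2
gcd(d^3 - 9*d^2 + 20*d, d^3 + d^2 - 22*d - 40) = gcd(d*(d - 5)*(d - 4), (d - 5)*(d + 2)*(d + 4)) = d - 5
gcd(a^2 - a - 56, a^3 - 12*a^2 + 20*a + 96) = a - 8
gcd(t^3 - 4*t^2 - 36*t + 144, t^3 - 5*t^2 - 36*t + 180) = t^2 - 36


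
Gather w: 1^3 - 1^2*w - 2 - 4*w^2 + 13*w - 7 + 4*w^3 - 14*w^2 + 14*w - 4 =4*w^3 - 18*w^2 + 26*w - 12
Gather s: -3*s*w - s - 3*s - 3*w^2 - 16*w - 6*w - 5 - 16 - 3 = s*(-3*w - 4) - 3*w^2 - 22*w - 24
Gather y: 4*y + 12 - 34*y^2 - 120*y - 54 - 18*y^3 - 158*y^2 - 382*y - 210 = -18*y^3 - 192*y^2 - 498*y - 252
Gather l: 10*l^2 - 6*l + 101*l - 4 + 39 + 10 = 10*l^2 + 95*l + 45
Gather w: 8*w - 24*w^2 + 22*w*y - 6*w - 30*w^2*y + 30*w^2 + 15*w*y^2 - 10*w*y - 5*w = w^2*(6 - 30*y) + w*(15*y^2 + 12*y - 3)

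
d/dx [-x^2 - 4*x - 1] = -2*x - 4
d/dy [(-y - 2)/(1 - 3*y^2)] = (3*y^2 - 6*y*(y + 2) - 1)/(3*y^2 - 1)^2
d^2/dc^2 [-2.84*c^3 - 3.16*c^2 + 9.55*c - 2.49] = -17.04*c - 6.32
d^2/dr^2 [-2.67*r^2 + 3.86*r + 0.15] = -5.34000000000000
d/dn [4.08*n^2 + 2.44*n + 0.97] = 8.16*n + 2.44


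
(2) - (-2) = 4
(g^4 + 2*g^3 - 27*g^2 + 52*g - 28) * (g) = g^5 + 2*g^4 - 27*g^3 + 52*g^2 - 28*g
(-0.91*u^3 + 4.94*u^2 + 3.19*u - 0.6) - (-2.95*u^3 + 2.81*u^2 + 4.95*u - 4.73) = 2.04*u^3 + 2.13*u^2 - 1.76*u + 4.13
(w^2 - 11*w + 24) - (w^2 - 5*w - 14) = 38 - 6*w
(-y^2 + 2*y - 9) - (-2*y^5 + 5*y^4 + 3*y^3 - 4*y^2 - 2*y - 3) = 2*y^5 - 5*y^4 - 3*y^3 + 3*y^2 + 4*y - 6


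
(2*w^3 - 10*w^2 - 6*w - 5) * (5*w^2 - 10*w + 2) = 10*w^5 - 70*w^4 + 74*w^3 + 15*w^2 + 38*w - 10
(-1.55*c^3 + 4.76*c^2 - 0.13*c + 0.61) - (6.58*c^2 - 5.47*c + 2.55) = -1.55*c^3 - 1.82*c^2 + 5.34*c - 1.94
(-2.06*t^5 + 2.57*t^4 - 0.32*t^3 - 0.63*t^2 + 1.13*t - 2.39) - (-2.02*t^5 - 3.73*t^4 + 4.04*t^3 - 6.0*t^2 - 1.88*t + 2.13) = -0.04*t^5 + 6.3*t^4 - 4.36*t^3 + 5.37*t^2 + 3.01*t - 4.52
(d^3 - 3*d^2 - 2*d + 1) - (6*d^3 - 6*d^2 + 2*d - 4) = -5*d^3 + 3*d^2 - 4*d + 5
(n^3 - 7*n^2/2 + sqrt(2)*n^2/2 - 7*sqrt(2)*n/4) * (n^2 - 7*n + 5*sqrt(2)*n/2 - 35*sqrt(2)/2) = n^5 - 21*n^4/2 + 3*sqrt(2)*n^4 - 63*sqrt(2)*n^3/2 + 27*n^3 - 105*n^2/4 + 147*sqrt(2)*n^2/2 + 245*n/4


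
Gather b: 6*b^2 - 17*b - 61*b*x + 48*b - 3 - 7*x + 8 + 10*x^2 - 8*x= 6*b^2 + b*(31 - 61*x) + 10*x^2 - 15*x + 5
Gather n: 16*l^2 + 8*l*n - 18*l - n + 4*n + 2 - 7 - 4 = 16*l^2 - 18*l + n*(8*l + 3) - 9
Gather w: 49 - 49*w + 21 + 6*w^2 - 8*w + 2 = 6*w^2 - 57*w + 72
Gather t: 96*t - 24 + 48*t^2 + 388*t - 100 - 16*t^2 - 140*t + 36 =32*t^2 + 344*t - 88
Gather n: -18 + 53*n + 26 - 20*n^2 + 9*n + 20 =-20*n^2 + 62*n + 28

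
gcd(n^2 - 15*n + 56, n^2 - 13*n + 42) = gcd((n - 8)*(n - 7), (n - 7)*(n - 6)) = n - 7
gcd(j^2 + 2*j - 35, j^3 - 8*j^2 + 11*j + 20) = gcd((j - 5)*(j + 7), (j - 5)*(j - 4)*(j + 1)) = j - 5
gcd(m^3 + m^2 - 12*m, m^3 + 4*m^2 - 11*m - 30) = m - 3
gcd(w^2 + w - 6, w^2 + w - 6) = w^2 + w - 6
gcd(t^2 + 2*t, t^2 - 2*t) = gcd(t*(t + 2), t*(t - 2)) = t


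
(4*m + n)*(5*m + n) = 20*m^2 + 9*m*n + n^2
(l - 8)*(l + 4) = l^2 - 4*l - 32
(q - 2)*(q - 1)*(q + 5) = q^3 + 2*q^2 - 13*q + 10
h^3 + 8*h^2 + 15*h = h*(h + 3)*(h + 5)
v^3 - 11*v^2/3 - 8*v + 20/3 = (v - 5)*(v - 2/3)*(v + 2)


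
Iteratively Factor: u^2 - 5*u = (u)*(u - 5)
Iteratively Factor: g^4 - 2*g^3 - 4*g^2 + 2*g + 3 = (g + 1)*(g^3 - 3*g^2 - g + 3) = (g - 1)*(g + 1)*(g^2 - 2*g - 3) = (g - 3)*(g - 1)*(g + 1)*(g + 1)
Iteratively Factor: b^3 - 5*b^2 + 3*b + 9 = (b - 3)*(b^2 - 2*b - 3) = (b - 3)^2*(b + 1)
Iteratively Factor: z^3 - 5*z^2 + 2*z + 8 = (z - 2)*(z^2 - 3*z - 4) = (z - 4)*(z - 2)*(z + 1)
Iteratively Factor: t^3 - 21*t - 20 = (t - 5)*(t^2 + 5*t + 4) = (t - 5)*(t + 4)*(t + 1)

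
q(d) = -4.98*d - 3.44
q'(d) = -4.98000000000000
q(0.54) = -6.13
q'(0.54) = -4.98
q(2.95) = -18.13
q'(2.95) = -4.98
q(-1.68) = 4.93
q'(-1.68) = -4.98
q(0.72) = -7.03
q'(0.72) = -4.98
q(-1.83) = 5.67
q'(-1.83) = -4.98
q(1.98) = -13.30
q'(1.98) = -4.98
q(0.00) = -3.44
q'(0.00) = -4.98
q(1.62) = -11.51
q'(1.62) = -4.98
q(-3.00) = 11.50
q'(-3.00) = -4.98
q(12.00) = -63.20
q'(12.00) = -4.98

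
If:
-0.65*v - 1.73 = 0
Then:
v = -2.66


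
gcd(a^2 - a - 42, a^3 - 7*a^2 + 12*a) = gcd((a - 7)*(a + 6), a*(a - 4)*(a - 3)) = 1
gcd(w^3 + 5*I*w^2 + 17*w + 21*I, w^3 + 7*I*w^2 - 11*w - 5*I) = w + I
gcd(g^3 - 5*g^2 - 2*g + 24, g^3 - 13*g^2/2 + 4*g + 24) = g - 4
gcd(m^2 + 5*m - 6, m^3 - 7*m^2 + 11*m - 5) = m - 1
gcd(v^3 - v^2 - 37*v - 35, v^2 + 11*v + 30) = v + 5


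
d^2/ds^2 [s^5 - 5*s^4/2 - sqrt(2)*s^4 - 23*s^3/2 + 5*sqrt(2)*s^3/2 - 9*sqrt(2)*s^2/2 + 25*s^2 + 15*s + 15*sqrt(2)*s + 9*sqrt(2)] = 20*s^3 - 30*s^2 - 12*sqrt(2)*s^2 - 69*s + 15*sqrt(2)*s - 9*sqrt(2) + 50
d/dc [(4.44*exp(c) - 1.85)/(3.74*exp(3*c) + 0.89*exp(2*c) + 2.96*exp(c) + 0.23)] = (-33.2112*exp(3*c) + 16.8054*exp(2*c) + 3.293*exp(c) + 6.4972)*exp(c)/(13.9876*exp(6*c) + 6.6572*exp(5*c) + 22.9329*exp(4*c) + 6.9892*exp(3*c) + 9.171*exp(2*c) + 1.3616*exp(c) + 0.0529)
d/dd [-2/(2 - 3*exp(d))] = -6*exp(d)/(3*exp(d) - 2)^2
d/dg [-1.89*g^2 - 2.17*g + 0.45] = -3.78*g - 2.17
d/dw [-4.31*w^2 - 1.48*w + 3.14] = -8.62*w - 1.48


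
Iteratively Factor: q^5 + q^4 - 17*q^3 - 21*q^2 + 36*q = (q)*(q^4 + q^3 - 17*q^2 - 21*q + 36) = q*(q - 4)*(q^3 + 5*q^2 + 3*q - 9) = q*(q - 4)*(q - 1)*(q^2 + 6*q + 9) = q*(q - 4)*(q - 1)*(q + 3)*(q + 3)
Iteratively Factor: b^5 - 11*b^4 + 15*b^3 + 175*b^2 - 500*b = (b)*(b^4 - 11*b^3 + 15*b^2 + 175*b - 500) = b*(b - 5)*(b^3 - 6*b^2 - 15*b + 100) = b*(b - 5)*(b + 4)*(b^2 - 10*b + 25) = b*(b - 5)^2*(b + 4)*(b - 5)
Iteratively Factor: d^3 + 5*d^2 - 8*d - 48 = (d - 3)*(d^2 + 8*d + 16) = (d - 3)*(d + 4)*(d + 4)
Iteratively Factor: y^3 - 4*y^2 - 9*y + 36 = (y - 4)*(y^2 - 9) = (y - 4)*(y - 3)*(y + 3)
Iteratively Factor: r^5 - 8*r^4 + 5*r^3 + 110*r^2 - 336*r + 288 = (r - 3)*(r^4 - 5*r^3 - 10*r^2 + 80*r - 96) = (r - 4)*(r - 3)*(r^3 - r^2 - 14*r + 24) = (r - 4)*(r - 3)*(r - 2)*(r^2 + r - 12) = (r - 4)*(r - 3)^2*(r - 2)*(r + 4)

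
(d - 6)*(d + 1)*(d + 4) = d^3 - d^2 - 26*d - 24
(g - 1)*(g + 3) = g^2 + 2*g - 3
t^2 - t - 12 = (t - 4)*(t + 3)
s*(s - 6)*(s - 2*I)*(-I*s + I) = -I*s^4 - 2*s^3 + 7*I*s^3 + 14*s^2 - 6*I*s^2 - 12*s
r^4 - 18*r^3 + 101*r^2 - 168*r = r*(r - 8)*(r - 7)*(r - 3)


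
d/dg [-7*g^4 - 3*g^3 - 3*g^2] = g*(-28*g^2 - 9*g - 6)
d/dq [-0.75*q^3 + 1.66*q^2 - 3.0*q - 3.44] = -2.25*q^2 + 3.32*q - 3.0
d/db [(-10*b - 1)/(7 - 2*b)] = -72/(2*b - 7)^2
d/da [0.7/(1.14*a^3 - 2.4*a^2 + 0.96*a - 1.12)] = (-2.394*a^2 + 3.36*a - 0.672)/(1.14*a^3 - 2.4*a^2 + 0.96*a - 1.12)^2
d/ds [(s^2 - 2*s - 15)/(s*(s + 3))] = 5/s^2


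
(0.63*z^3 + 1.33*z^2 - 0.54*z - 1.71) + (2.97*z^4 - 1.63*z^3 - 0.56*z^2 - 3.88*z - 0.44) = 2.97*z^4 - 1.0*z^3 + 0.77*z^2 - 4.42*z - 2.15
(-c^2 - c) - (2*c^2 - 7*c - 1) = -3*c^2 + 6*c + 1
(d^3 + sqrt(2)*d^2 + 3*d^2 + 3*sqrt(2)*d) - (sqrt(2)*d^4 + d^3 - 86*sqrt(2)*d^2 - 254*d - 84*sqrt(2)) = -sqrt(2)*d^4 + 3*d^2 + 87*sqrt(2)*d^2 + 3*sqrt(2)*d + 254*d + 84*sqrt(2)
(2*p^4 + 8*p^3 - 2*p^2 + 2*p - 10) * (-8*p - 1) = -16*p^5 - 66*p^4 + 8*p^3 - 14*p^2 + 78*p + 10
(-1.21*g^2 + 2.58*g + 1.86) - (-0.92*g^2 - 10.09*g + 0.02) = -0.29*g^2 + 12.67*g + 1.84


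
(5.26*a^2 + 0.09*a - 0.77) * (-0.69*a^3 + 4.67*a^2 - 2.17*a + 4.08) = -3.6294*a^5 + 24.5021*a^4 - 10.4626*a^3 + 17.6696*a^2 + 2.0381*a - 3.1416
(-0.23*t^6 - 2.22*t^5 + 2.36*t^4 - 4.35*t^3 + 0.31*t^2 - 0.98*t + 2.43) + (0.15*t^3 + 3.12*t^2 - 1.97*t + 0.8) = -0.23*t^6 - 2.22*t^5 + 2.36*t^4 - 4.2*t^3 + 3.43*t^2 - 2.95*t + 3.23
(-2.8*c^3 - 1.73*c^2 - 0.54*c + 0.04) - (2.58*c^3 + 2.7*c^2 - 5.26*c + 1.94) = -5.38*c^3 - 4.43*c^2 + 4.72*c - 1.9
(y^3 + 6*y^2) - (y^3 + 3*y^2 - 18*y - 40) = 3*y^2 + 18*y + 40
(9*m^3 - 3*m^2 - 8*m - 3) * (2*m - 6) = 18*m^4 - 60*m^3 + 2*m^2 + 42*m + 18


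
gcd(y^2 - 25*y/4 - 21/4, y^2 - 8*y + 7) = y - 7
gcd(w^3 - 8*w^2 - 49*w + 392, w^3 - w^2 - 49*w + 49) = w^2 - 49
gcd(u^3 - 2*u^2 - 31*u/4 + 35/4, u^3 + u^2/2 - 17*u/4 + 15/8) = u + 5/2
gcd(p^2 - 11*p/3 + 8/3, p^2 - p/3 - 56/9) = p - 8/3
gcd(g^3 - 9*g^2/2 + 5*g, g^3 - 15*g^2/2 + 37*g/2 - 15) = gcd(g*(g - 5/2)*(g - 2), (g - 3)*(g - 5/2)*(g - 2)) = g^2 - 9*g/2 + 5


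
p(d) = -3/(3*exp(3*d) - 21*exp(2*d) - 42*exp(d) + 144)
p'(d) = -3*(-9*exp(3*d) + 42*exp(2*d) + 42*exp(d))/(3*exp(3*d) - 21*exp(2*d) - 42*exp(d) + 144)^2 = (3*exp(2*d) - 14*exp(d) - 14)*exp(d)/(exp(3*d) - 7*exp(2*d) - 14*exp(d) + 48)^2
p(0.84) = 0.10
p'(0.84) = -0.77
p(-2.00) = -0.02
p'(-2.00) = -0.00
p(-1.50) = -0.02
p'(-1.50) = -0.00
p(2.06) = 0.10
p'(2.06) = 5.00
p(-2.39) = -0.02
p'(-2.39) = -0.00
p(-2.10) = -0.02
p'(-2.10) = -0.00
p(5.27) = -0.00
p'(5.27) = 0.00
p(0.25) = -0.05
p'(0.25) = -0.08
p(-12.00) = -0.02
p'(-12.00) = 0.00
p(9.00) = 0.00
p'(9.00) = 0.00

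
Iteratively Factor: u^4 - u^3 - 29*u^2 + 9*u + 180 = (u - 5)*(u^3 + 4*u^2 - 9*u - 36) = (u - 5)*(u + 3)*(u^2 + u - 12) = (u - 5)*(u - 3)*(u + 3)*(u + 4)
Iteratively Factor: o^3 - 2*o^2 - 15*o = (o - 5)*(o^2 + 3*o) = (o - 5)*(o + 3)*(o)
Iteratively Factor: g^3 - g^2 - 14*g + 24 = (g - 3)*(g^2 + 2*g - 8) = (g - 3)*(g - 2)*(g + 4)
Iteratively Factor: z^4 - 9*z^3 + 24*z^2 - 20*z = (z - 2)*(z^3 - 7*z^2 + 10*z) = z*(z - 2)*(z^2 - 7*z + 10) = z*(z - 5)*(z - 2)*(z - 2)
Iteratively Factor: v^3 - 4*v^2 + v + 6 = (v + 1)*(v^2 - 5*v + 6) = (v - 3)*(v + 1)*(v - 2)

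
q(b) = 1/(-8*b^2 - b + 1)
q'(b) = (16*b + 1)/(-8*b^2 - b + 1)^2 = (16*b + 1)/(8*b^2 + b - 1)^2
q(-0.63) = -0.65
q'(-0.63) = -3.80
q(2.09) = -0.03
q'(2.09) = 0.03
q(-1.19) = -0.11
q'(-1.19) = -0.22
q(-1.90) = -0.04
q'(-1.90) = -0.04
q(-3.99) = -0.01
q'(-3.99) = -0.00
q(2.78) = -0.02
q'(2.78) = 0.01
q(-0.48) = -2.75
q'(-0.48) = -50.64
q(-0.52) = -1.55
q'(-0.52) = -17.69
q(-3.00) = -0.01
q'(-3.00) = -0.01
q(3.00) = -0.01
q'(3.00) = 0.01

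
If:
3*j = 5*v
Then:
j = 5*v/3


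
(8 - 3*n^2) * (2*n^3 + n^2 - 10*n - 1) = -6*n^5 - 3*n^4 + 46*n^3 + 11*n^2 - 80*n - 8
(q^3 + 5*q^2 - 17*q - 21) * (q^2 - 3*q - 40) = q^5 + 2*q^4 - 72*q^3 - 170*q^2 + 743*q + 840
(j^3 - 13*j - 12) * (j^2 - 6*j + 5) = j^5 - 6*j^4 - 8*j^3 + 66*j^2 + 7*j - 60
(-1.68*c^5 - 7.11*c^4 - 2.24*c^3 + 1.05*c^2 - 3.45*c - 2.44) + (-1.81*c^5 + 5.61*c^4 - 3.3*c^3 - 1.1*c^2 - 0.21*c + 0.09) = -3.49*c^5 - 1.5*c^4 - 5.54*c^3 - 0.05*c^2 - 3.66*c - 2.35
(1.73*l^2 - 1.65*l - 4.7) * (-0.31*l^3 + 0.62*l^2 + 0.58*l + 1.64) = -0.5363*l^5 + 1.5841*l^4 + 1.4374*l^3 - 1.0338*l^2 - 5.432*l - 7.708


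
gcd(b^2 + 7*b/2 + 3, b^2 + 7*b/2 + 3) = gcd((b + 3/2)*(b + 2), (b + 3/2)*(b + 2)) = b^2 + 7*b/2 + 3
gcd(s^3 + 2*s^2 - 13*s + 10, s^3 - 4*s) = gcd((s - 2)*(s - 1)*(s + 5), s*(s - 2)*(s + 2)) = s - 2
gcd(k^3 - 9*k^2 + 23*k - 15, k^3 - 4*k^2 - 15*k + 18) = k - 1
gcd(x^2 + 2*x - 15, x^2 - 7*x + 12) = x - 3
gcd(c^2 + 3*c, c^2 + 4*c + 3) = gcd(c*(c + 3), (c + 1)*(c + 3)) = c + 3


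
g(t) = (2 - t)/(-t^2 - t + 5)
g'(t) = (2 - t)*(2*t + 1)/(-t^2 - t + 5)^2 - 1/(-t^2 - t + 5) = (t^2 + t - (t - 2)*(2*t + 1) - 5)/(t^2 + t - 5)^2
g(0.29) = 0.37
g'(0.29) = -0.09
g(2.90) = 0.14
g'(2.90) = 0.00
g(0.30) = 0.37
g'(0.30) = -0.09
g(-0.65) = 0.51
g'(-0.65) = -0.22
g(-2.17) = 1.69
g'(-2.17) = -2.71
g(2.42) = 0.13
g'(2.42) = 0.08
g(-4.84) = -0.50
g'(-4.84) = -0.25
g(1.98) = -0.02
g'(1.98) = 1.23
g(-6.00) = -0.32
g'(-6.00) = -0.10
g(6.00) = 0.11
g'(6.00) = -0.01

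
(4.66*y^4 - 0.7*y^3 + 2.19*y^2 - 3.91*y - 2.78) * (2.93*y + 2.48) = 13.6538*y^5 + 9.5058*y^4 + 4.6807*y^3 - 6.0251*y^2 - 17.8422*y - 6.8944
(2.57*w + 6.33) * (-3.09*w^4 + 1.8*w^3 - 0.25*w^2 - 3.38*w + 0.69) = -7.9413*w^5 - 14.9337*w^4 + 10.7515*w^3 - 10.2691*w^2 - 19.6221*w + 4.3677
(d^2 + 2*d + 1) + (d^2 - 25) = 2*d^2 + 2*d - 24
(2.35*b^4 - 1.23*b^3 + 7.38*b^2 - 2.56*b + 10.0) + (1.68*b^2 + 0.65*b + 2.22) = 2.35*b^4 - 1.23*b^3 + 9.06*b^2 - 1.91*b + 12.22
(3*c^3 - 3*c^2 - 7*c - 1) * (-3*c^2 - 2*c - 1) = -9*c^5 + 3*c^4 + 24*c^3 + 20*c^2 + 9*c + 1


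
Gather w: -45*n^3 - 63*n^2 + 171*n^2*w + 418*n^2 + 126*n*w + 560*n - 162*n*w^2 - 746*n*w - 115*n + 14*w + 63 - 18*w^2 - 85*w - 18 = -45*n^3 + 355*n^2 + 445*n + w^2*(-162*n - 18) + w*(171*n^2 - 620*n - 71) + 45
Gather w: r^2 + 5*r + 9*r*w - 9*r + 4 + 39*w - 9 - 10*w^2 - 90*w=r^2 - 4*r - 10*w^2 + w*(9*r - 51) - 5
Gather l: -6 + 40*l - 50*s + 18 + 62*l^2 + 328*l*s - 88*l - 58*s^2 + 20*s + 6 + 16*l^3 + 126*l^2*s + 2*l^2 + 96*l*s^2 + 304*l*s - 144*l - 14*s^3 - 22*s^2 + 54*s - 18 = 16*l^3 + l^2*(126*s + 64) + l*(96*s^2 + 632*s - 192) - 14*s^3 - 80*s^2 + 24*s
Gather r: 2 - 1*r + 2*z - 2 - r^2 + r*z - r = -r^2 + r*(z - 2) + 2*z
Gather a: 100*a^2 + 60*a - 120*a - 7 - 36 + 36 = 100*a^2 - 60*a - 7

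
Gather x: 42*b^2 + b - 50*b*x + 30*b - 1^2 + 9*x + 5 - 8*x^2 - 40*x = 42*b^2 + 31*b - 8*x^2 + x*(-50*b - 31) + 4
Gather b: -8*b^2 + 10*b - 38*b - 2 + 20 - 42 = -8*b^2 - 28*b - 24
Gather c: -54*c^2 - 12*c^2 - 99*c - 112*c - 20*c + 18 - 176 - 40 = -66*c^2 - 231*c - 198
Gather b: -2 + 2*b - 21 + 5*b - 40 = 7*b - 63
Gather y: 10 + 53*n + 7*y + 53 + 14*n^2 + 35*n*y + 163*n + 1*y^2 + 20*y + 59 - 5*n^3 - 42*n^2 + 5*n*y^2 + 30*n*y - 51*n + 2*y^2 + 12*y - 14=-5*n^3 - 28*n^2 + 165*n + y^2*(5*n + 3) + y*(65*n + 39) + 108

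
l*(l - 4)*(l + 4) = l^3 - 16*l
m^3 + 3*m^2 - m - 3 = (m - 1)*(m + 1)*(m + 3)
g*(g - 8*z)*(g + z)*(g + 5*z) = g^4 - 2*g^3*z - 43*g^2*z^2 - 40*g*z^3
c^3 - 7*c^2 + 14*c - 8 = (c - 4)*(c - 2)*(c - 1)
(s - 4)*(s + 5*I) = s^2 - 4*s + 5*I*s - 20*I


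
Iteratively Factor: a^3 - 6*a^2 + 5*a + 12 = (a - 4)*(a^2 - 2*a - 3) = (a - 4)*(a + 1)*(a - 3)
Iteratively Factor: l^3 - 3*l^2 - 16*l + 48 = (l + 4)*(l^2 - 7*l + 12) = (l - 4)*(l + 4)*(l - 3)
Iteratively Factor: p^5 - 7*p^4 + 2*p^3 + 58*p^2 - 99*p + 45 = (p - 1)*(p^4 - 6*p^3 - 4*p^2 + 54*p - 45) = (p - 1)^2*(p^3 - 5*p^2 - 9*p + 45) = (p - 3)*(p - 1)^2*(p^2 - 2*p - 15) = (p - 5)*(p - 3)*(p - 1)^2*(p + 3)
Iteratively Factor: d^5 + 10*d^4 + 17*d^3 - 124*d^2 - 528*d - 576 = (d - 4)*(d^4 + 14*d^3 + 73*d^2 + 168*d + 144) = (d - 4)*(d + 4)*(d^3 + 10*d^2 + 33*d + 36) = (d - 4)*(d + 3)*(d + 4)*(d^2 + 7*d + 12) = (d - 4)*(d + 3)*(d + 4)^2*(d + 3)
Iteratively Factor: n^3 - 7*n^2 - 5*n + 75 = (n + 3)*(n^2 - 10*n + 25) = (n - 5)*(n + 3)*(n - 5)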